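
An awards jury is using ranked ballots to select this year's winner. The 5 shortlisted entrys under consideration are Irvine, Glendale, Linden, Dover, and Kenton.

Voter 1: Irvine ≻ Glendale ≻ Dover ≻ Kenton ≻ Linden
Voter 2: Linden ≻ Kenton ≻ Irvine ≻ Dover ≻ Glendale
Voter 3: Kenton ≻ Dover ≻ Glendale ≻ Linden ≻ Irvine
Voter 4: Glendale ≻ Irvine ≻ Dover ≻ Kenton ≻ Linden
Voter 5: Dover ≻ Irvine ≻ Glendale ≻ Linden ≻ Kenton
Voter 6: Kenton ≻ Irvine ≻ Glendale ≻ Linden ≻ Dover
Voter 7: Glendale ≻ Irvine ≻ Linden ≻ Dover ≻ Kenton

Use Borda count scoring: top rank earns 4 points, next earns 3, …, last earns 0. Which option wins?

Borda scores:
  Irvine: 4 + 2 + 0 + 3 + 3 + 3 + 3 = 18
  Glendale: 3 + 0 + 2 + 4 + 2 + 2 + 4 = 17
  Linden: 0 + 4 + 1 + 0 + 1 + 1 + 2 = 9
  Dover: 2 + 1 + 3 + 2 + 4 + 0 + 1 = 13
  Kenton: 1 + 3 + 4 + 1 + 0 + 4 + 0 = 13
Irvine has the highest total.

Irvine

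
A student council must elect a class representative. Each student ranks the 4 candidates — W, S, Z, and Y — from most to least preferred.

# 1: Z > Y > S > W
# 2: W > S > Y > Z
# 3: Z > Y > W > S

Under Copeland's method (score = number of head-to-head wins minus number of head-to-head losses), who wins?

Pairwise results:
  W vs S: W wins 2–1.
  W vs Z: Z wins 2–1.
  W vs Y: Y wins 2–1.
  S vs Z: Z wins 2–1.
  S vs Y: Y wins 2–1.
  Z vs Y: Z wins 2–1.
Copeland scores (wins − losses):
  W: 1 − 2 = -1
  S: 0 − 3 = -3
  Z: 3 − 0 = 3
  Y: 2 − 1 = 1
Z has the best Copeland score.

Z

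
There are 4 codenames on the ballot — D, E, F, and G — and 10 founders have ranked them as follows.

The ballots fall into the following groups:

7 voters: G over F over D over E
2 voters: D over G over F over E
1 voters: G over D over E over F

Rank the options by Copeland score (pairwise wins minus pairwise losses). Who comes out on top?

G

Pairwise results:
  D vs E: D wins 10–0.
  D vs F: F wins 7–3.
  D vs G: G wins 8–2.
  E vs F: F wins 9–1.
  E vs G: G wins 10–0.
  F vs G: G wins 10–0.
Copeland scores (wins − losses):
  D: 1 − 2 = -1
  E: 0 − 3 = -3
  F: 2 − 1 = 1
  G: 3 − 0 = 3
G has the best Copeland score.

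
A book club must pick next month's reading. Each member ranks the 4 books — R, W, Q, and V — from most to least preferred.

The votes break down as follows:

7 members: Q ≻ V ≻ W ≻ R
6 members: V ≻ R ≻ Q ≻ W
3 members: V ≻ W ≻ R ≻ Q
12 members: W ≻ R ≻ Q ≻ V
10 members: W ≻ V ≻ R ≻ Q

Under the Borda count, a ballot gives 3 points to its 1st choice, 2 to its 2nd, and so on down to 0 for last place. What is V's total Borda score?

Borda scores:
  R: 7·0 + 6·2 + 3·1 + 12·2 + 10·1 = 49
  W: 7·1 + 6·0 + 3·2 + 12·3 + 10·3 = 79
  Q: 7·3 + 6·1 + 3·0 + 12·1 + 10·0 = 39
  V: 7·2 + 6·3 + 3·3 + 12·0 + 10·2 = 61

61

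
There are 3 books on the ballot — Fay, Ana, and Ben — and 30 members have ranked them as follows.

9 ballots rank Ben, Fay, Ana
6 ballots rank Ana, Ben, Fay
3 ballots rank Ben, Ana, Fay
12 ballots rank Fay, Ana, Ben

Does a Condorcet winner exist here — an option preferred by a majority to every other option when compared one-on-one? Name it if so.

There is no Condorcet winner

Head-to-head results (30 voters total):
Fay vs Ana: Fay wins 21–9.
Fay vs Ben: Ben wins 18–12.
Ana vs Ben: Ana wins 18–12.
No candidate beats all others: Fay beats Ana beats Ben beats Fay, a majority cycle.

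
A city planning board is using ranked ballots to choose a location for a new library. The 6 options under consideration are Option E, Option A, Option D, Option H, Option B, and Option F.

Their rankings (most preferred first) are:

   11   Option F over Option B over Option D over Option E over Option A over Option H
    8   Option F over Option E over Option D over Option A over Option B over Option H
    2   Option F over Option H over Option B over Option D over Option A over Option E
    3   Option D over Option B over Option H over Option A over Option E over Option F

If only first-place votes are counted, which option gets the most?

First-place vote totals:
  Option E: 0
  Option A: 0
  Option D: 3
  Option H: 0
  Option B: 0
  Option F: 21
Option F has the most first-place votes.

Option F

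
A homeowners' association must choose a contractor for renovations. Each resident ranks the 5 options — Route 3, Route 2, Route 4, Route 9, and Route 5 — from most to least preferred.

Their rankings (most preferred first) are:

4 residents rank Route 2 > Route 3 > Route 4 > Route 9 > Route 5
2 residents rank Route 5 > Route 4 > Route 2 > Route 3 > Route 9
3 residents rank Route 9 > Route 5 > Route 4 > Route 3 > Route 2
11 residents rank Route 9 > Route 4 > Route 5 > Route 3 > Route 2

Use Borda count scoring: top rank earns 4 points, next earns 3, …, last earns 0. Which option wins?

Route 9

Borda scores:
  Route 3: 4·3 + 2·1 + 3·1 + 11·1 = 28
  Route 2: 4·4 + 2·2 + 3·0 + 11·0 = 20
  Route 4: 4·2 + 2·3 + 3·2 + 11·3 = 53
  Route 9: 4·1 + 2·0 + 3·4 + 11·4 = 60
  Route 5: 4·0 + 2·4 + 3·3 + 11·2 = 39
Route 9 has the highest total.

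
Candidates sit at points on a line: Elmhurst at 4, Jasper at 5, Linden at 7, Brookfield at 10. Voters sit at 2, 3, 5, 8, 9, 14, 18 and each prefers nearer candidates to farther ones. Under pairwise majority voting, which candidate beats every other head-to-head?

Linden

With single-peaked preferences on a line, the Condorcet winner is the candidate closest to the median voter.
The median voter (position 8) is closest to Linden at 7.
Check: Linden vs Jasper — voters closer to Linden: 4 of 7.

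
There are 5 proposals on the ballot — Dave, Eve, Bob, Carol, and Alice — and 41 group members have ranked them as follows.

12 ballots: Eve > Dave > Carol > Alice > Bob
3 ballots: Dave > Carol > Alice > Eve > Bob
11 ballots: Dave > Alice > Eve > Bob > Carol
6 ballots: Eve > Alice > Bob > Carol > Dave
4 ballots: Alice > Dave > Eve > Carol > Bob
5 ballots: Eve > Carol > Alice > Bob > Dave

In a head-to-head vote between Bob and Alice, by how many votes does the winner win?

41

Ballots ranking Bob above Alice: 0.
Ballots ranking Alice above Bob: 12+3+11+6+4+5 = 41.
Alice wins 41–0, a margin of 41.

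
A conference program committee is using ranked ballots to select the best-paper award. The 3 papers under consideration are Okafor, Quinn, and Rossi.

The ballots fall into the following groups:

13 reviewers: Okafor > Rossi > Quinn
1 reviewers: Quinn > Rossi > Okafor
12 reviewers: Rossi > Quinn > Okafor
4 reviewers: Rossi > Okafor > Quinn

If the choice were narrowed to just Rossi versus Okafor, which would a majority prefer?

Ballots ranking Rossi above Okafor: 1+12+4 = 17.
Ballots ranking Okafor above Rossi: 13.
Rossi wins the head-to-head, 17–13.

Rossi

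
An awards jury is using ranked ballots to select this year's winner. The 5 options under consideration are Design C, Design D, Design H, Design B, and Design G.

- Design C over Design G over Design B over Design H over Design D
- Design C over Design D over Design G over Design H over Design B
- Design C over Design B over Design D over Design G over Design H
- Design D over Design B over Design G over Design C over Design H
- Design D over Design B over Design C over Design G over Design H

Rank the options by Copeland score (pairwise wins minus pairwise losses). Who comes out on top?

Design C

Pairwise results:
  Design C vs Design D: Design C wins 3–2.
  Design C vs Design H: Design C wins 5–0.
  Design C vs Design B: Design C wins 3–2.
  Design C vs Design G: Design C wins 4–1.
  Design D vs Design H: Design D wins 4–1.
  Design D vs Design B: Design D wins 3–2.
  Design D vs Design G: Design D wins 4–1.
  Design H vs Design B: Design B wins 4–1.
  Design H vs Design G: Design G wins 5–0.
  Design B vs Design G: Design B wins 3–2.
Copeland scores (wins − losses):
  Design C: 4 − 0 = 4
  Design D: 3 − 1 = 2
  Design H: 0 − 4 = -4
  Design B: 2 − 2 = 0
  Design G: 1 − 3 = -2
Design C has the best Copeland score.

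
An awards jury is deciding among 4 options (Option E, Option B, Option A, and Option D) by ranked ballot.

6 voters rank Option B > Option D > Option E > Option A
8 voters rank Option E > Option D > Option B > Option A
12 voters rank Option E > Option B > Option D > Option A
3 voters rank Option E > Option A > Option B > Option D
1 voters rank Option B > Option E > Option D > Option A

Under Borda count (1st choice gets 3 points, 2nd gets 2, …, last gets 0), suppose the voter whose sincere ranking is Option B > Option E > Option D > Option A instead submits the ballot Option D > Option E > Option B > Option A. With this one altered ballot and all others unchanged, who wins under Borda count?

Borda totals with the altered ballot: Option E 77, Option B 54, Option A 6, Option D 43.
The winner is unchanged: still Option E.

Option E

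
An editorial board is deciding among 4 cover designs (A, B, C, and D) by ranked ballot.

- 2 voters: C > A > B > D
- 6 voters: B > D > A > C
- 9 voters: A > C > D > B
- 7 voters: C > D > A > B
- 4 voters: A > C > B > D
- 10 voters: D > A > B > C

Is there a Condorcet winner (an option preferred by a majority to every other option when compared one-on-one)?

No

Head-to-head results (38 voters total):
A vs B: A wins 32–6.
A vs C: A wins 29–9.
A vs D: D wins 23–15.
B vs C: C wins 22–16.
B vs D: D wins 26–12.
C vs D: C wins 22–16.
No candidate beats all others: A beats C beats D beats A, a majority cycle.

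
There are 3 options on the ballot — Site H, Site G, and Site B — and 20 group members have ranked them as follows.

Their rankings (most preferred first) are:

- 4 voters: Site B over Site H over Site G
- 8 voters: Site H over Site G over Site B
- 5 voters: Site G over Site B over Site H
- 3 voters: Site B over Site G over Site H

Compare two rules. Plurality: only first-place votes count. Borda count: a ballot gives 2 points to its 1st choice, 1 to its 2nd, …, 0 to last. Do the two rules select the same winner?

Plurality first-place counts: Site H 8, Site G 5, Site B 7 → Site H.
Borda totals: Site H 20, Site G 21, Site B 19 → Site G.
The two rules disagree: plurality picks Site H, Borda picks Site G.

No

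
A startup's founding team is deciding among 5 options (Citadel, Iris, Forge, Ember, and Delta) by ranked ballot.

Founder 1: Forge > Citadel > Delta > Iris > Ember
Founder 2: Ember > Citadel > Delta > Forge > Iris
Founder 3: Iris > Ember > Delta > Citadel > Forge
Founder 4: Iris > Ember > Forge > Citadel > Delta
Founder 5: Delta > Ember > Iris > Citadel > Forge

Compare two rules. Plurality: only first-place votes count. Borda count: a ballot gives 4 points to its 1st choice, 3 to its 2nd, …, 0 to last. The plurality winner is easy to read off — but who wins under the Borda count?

Plurality first-place counts: Citadel 0, Iris 2, Forge 1, Ember 1, Delta 1 → Iris.
Borda totals: Citadel 9, Iris 11, Forge 7, Ember 13, Delta 10 → Ember.

Ember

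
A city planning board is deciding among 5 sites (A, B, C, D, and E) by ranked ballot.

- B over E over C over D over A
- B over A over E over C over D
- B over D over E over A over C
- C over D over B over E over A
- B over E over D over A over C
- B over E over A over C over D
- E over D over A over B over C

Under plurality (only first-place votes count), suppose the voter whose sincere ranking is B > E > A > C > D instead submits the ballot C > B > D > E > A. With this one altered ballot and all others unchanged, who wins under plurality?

B

First-place totals with the altered ballot: A 0, B 4, C 2, D 0, E 1.
The winner is unchanged: still B.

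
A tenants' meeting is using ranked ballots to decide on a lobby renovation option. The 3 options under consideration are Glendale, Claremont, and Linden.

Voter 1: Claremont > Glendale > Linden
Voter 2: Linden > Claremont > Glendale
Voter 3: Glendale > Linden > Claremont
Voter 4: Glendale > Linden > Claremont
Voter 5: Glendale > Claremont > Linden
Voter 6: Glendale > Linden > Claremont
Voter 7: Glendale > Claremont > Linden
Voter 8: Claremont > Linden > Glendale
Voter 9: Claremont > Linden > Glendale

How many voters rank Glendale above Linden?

Ballots ranking Glendale above Linden: 6.
Ballots ranking Linden above Glendale: 3.
So 6 of 9 voters prefer Glendale to Linden.

6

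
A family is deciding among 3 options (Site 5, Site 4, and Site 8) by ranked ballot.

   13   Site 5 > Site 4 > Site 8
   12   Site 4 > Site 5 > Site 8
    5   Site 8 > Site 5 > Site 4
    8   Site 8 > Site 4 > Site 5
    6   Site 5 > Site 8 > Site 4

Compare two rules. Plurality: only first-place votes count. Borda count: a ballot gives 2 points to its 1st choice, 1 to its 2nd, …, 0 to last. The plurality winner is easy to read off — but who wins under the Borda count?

Site 5

Plurality first-place counts: Site 5 19, Site 4 12, Site 8 13 → Site 5.
Borda totals: Site 5 55, Site 4 45, Site 8 32 → Site 5.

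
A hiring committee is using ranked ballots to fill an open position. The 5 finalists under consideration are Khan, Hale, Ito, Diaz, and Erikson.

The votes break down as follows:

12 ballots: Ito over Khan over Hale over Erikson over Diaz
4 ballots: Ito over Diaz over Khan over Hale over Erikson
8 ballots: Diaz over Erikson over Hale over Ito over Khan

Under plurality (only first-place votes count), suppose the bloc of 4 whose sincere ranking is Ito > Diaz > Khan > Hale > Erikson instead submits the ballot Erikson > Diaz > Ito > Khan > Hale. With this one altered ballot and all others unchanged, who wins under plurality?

Ito

First-place totals with the altered ballot: Khan 0, Hale 0, Ito 12, Diaz 8, Erikson 4.
The winner is unchanged: still Ito.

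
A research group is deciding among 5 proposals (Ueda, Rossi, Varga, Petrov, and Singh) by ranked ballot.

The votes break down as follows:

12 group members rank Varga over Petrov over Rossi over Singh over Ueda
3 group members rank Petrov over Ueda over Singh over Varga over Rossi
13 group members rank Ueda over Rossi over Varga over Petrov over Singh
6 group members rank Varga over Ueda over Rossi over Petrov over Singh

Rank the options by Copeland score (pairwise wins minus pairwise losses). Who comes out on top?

Pairwise results:
  Ueda vs Rossi: Ueda wins 22–12.
  Ueda vs Varga: Varga wins 18–16.
  Ueda vs Petrov: Ueda wins 19–15.
  Ueda vs Singh: Ueda wins 22–12.
  Rossi vs Varga: Varga wins 21–13.
  Rossi vs Petrov: Rossi wins 19–15.
  Rossi vs Singh: Rossi wins 31–3.
  Varga vs Petrov: Varga wins 31–3.
  Varga vs Singh: Varga wins 31–3.
  Petrov vs Singh: Petrov wins 34–0.
Copeland scores (wins − losses):
  Ueda: 3 − 1 = 2
  Rossi: 2 − 2 = 0
  Varga: 4 − 0 = 4
  Petrov: 1 − 3 = -2
  Singh: 0 − 4 = -4
Varga has the best Copeland score.

Varga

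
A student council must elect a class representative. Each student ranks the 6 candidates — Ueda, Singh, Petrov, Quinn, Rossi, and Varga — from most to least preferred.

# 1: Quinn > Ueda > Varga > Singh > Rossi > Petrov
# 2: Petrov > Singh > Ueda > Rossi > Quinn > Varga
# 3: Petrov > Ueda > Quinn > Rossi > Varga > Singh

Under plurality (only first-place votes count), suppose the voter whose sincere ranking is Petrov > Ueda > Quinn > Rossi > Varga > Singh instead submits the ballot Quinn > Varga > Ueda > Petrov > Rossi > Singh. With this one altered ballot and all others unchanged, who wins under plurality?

Quinn

First-place totals with the altered ballot: Ueda 0, Singh 0, Petrov 1, Quinn 2, Rossi 0, Varga 0.
The switch changes the winner from Petrov to Quinn.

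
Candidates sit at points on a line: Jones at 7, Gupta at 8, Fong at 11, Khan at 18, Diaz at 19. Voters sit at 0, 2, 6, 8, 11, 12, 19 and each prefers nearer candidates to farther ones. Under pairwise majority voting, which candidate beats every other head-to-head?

Gupta

With single-peaked preferences on a line, the Condorcet winner is the candidate closest to the median voter.
The median voter (position 8) is closest to Gupta at 8.
Check: Gupta vs Khan — voters closer to Gupta: 6 of 7.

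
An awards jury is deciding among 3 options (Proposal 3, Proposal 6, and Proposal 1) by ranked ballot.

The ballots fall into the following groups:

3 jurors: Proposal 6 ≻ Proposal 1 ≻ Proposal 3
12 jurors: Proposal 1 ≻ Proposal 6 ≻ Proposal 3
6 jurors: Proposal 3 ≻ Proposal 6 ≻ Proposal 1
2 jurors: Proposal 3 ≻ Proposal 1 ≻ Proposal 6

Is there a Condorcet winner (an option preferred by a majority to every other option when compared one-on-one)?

Yes

Head-to-head results (23 voters total):
Proposal 3 vs Proposal 6: Proposal 6 wins 15–8.
Proposal 3 vs Proposal 1: Proposal 1 wins 15–8.
Proposal 6 vs Proposal 1: Proposal 1 wins 14–9.
Proposal 1 beats each rival — Proposal 3 (15–8), Proposal 6 (14–9) — so Proposal 1 is the Condorcet winner.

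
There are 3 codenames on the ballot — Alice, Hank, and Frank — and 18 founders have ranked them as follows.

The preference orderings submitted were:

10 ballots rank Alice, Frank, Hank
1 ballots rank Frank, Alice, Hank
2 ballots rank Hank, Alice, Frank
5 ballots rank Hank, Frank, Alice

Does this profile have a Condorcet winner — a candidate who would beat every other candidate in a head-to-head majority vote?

Yes

Head-to-head results (18 voters total):
Alice vs Hank: Alice wins 11–7.
Alice vs Frank: Alice wins 12–6.
Hank vs Frank: Frank wins 11–7.
Alice beats each rival — Hank (11–7), Frank (12–6) — so Alice is the Condorcet winner.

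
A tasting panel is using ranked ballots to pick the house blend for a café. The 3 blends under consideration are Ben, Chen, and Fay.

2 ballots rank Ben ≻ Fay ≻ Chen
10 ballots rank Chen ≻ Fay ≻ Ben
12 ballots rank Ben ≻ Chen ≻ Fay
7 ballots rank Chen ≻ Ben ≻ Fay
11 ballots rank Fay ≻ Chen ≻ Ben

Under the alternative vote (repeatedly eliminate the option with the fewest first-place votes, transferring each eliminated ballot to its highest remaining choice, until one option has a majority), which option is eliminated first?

Round 1: Chen 17, Ben 14, Fay 11. Fay has the fewest and is eliminated.
Round 2: Chen 28, Ben 14. Chen has a majority.

Fay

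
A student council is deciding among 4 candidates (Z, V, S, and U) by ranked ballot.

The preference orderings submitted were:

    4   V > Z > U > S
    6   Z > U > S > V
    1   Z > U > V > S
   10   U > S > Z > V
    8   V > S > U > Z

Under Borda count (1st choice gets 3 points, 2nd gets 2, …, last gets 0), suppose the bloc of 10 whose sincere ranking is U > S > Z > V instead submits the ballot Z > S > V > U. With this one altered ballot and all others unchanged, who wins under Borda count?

Borda totals with the altered ballot: Z 59, V 47, S 42, U 26.
The switch changes the winner from U to Z.

Z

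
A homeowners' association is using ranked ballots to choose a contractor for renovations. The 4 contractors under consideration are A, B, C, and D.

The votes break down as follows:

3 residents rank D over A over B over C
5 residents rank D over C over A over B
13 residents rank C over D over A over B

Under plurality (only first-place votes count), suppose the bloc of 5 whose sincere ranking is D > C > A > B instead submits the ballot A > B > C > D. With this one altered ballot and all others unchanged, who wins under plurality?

First-place totals with the altered ballot: A 5, B 0, C 13, D 3.
The winner is unchanged: still C.

C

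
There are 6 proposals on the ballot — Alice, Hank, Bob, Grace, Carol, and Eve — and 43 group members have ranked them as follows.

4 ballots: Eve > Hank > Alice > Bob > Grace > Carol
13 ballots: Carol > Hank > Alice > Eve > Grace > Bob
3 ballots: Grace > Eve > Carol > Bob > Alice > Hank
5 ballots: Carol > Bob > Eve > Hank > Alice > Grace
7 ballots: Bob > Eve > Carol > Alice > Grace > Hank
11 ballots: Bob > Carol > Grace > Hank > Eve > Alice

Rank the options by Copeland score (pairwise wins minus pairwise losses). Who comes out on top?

Bob

Pairwise results:
  Alice vs Hank: Hank wins 33–10.
  Alice vs Bob: Bob wins 26–17.
  Alice vs Grace: Alice wins 29–14.
  Alice vs Carol: Carol wins 39–4.
  Alice vs Eve: Eve wins 30–13.
  Hank vs Bob: Bob wins 26–17.
  Hank vs Grace: Hank wins 22–21.
  Hank vs Carol: Carol wins 39–4.
  Hank vs Eve: Hank wins 24–19.
  Bob vs Grace: Bob wins 27–16.
  Bob vs Carol: Bob wins 22–21.
  Bob vs Eve: Bob wins 23–20.
  Grace vs Carol: Carol wins 36–7.
  Grace vs Eve: Eve wins 29–14.
  Carol vs Eve: Carol wins 29–14.
Copeland scores (wins − losses):
  Alice: 1 − 4 = -3
  Hank: 3 − 2 = 1
  Bob: 5 − 0 = 5
  Grace: 0 − 5 = -5
  Carol: 4 − 1 = 3
  Eve: 2 − 3 = -1
Bob has the best Copeland score.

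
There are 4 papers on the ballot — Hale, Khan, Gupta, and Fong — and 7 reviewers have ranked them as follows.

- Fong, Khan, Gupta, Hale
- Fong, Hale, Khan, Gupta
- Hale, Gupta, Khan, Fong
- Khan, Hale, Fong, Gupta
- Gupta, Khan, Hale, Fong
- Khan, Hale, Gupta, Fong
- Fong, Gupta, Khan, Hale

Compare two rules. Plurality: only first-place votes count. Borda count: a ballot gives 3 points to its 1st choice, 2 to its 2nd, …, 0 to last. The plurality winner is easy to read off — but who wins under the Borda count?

Khan

Plurality first-place counts: Hale 1, Khan 2, Gupta 1, Fong 3 → Fong.
Borda totals: Hale 10, Khan 13, Gupta 9, Fong 10 → Khan.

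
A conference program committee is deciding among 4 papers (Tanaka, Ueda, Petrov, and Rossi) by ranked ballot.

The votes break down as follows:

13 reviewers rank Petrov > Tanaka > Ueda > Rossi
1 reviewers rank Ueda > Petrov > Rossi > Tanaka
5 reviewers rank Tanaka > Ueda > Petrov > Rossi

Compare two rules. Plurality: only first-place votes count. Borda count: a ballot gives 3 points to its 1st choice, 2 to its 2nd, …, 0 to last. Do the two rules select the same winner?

Yes

Plurality first-place counts: Tanaka 5, Ueda 1, Petrov 13, Rossi 0 → Petrov.
Borda totals: Tanaka 41, Ueda 26, Petrov 46, Rossi 1 → Petrov.
The two rules agree on Petrov.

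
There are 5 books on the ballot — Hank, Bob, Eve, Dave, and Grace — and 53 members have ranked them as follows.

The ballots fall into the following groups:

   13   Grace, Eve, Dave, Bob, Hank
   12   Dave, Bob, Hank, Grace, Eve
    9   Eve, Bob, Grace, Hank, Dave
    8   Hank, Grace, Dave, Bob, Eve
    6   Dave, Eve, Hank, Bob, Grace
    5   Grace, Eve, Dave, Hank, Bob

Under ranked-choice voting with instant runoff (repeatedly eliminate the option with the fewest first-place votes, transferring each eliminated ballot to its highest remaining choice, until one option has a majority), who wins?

Grace

Round 1: Dave 18, Grace 18, Eve 9, Hank 8, Bob 0. Bob has the fewest and is eliminated.
Round 2: Dave 18, Grace 18, Eve 9, Hank 8. Hank has the fewest and is eliminated.
Round 3: Grace 26, Dave 18, Eve 9. Eve has the fewest and is eliminated.
Round 4: Grace 35, Dave 18. Grace has a majority.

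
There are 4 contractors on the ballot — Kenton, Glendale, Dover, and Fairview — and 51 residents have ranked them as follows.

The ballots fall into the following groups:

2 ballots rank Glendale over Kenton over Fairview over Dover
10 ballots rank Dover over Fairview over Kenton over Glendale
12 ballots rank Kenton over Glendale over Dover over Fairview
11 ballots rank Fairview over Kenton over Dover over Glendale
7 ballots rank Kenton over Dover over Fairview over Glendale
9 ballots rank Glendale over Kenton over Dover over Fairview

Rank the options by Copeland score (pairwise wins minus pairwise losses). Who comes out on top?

Pairwise results:
  Kenton vs Glendale: Kenton wins 40–11.
  Kenton vs Dover: Kenton wins 41–10.
  Kenton vs Fairview: Kenton wins 30–21.
  Glendale vs Dover: Dover wins 28–23.
  Glendale vs Fairview: Fairview wins 28–23.
  Dover vs Fairview: Dover wins 38–13.
Copeland scores (wins − losses):
  Kenton: 3 − 0 = 3
  Glendale: 0 − 3 = -3
  Dover: 2 − 1 = 1
  Fairview: 1 − 2 = -1
Kenton has the best Copeland score.

Kenton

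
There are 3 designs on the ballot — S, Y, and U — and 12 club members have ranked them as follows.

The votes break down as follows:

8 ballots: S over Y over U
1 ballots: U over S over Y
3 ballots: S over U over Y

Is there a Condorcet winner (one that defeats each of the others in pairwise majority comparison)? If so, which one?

Head-to-head results (12 voters total):
S vs Y: S wins 12–0.
S vs U: S wins 11–1.
Y vs U: Y wins 8–4.
S beats each rival — Y (12–0), U (11–1) — so S is the Condorcet winner.

S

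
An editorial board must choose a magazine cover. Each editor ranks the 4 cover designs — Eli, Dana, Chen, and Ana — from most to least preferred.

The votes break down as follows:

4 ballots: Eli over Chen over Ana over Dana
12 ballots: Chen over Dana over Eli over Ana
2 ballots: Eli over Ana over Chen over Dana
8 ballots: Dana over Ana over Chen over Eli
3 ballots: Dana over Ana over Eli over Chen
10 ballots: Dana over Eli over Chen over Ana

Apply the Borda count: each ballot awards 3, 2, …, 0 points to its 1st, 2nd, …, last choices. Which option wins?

Borda scores:
  Eli: 4·3 + 12·1 + 2·3 + 8·0 + 3·1 + 10·2 = 53
  Dana: 4·0 + 12·2 + 2·0 + 8·3 + 3·3 + 10·3 = 87
  Chen: 4·2 + 12·3 + 2·1 + 8·1 + 3·0 + 10·1 = 64
  Ana: 4·1 + 12·0 + 2·2 + 8·2 + 3·2 + 10·0 = 30
Dana has the highest total.

Dana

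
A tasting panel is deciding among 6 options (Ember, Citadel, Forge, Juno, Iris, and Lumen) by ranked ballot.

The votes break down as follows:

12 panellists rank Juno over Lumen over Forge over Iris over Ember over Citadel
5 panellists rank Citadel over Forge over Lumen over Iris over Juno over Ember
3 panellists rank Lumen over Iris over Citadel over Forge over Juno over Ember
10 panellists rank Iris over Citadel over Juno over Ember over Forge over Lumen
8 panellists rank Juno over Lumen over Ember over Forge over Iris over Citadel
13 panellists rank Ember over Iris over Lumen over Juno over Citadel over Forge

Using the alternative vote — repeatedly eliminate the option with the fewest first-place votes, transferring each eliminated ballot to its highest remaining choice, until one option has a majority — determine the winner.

Iris

Round 1: Juno 20, Ember 13, Iris 10, Citadel 5, Lumen 3, Forge 0. Forge has the fewest and is eliminated.
Round 2: Juno 20, Ember 13, Iris 10, Citadel 5, Lumen 3. Lumen has the fewest and is eliminated.
Round 3: Juno 20, Ember 13, Iris 13, Citadel 5. Citadel has the fewest and is eliminated.
Round 4: Juno 20, Iris 18, Ember 13. Ember has the fewest and is eliminated.
Round 5: Iris 31, Juno 20. Iris has a majority.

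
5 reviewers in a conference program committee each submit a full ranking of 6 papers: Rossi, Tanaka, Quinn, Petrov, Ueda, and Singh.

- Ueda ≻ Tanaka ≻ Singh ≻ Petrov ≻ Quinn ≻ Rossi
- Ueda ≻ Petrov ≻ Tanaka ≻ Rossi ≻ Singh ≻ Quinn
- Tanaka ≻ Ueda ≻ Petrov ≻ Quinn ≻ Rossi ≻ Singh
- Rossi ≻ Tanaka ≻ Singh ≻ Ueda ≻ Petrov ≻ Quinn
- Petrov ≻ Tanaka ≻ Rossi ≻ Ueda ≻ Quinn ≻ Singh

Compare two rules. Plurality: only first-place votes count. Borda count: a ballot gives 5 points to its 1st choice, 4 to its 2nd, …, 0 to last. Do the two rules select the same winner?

Plurality first-place counts: Rossi 1, Tanaka 1, Quinn 0, Petrov 1, Ueda 2, Singh 0 → Ueda.
Borda totals: Rossi 11, Tanaka 20, Quinn 4, Petrov 15, Ueda 18, Singh 7 → Tanaka.
The two rules disagree: plurality picks Ueda, Borda picks Tanaka.

No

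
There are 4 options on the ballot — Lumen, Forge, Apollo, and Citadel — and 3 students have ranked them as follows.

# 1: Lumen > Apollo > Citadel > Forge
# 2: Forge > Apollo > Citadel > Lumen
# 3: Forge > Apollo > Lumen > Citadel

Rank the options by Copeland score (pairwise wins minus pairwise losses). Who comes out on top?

Pairwise results:
  Lumen vs Forge: Forge wins 2–1.
  Lumen vs Apollo: Apollo wins 2–1.
  Lumen vs Citadel: Lumen wins 2–1.
  Forge vs Apollo: Forge wins 2–1.
  Forge vs Citadel: Forge wins 2–1.
  Apollo vs Citadel: Apollo wins 3–0.
Copeland scores (wins − losses):
  Lumen: 1 − 2 = -1
  Forge: 3 − 0 = 3
  Apollo: 2 − 1 = 1
  Citadel: 0 − 3 = -3
Forge has the best Copeland score.

Forge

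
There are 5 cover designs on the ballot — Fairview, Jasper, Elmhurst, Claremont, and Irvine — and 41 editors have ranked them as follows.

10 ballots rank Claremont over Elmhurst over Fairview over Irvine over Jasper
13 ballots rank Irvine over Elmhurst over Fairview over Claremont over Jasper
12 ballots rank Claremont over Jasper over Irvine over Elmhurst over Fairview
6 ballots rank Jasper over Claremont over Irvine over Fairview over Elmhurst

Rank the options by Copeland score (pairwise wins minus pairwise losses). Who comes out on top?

Claremont

Pairwise results:
  Fairview vs Jasper: Fairview wins 23–18.
  Fairview vs Elmhurst: Elmhurst wins 35–6.
  Fairview vs Claremont: Claremont wins 28–13.
  Fairview vs Irvine: Irvine wins 31–10.
  Jasper vs Elmhurst: Elmhurst wins 23–18.
  Jasper vs Claremont: Claremont wins 35–6.
  Jasper vs Irvine: Irvine wins 23–18.
  Elmhurst vs Claremont: Claremont wins 28–13.
  Elmhurst vs Irvine: Irvine wins 31–10.
  Claremont vs Irvine: Claremont wins 28–13.
Copeland scores (wins − losses):
  Fairview: 1 − 3 = -2
  Jasper: 0 − 4 = -4
  Elmhurst: 2 − 2 = 0
  Claremont: 4 − 0 = 4
  Irvine: 3 − 1 = 2
Claremont has the best Copeland score.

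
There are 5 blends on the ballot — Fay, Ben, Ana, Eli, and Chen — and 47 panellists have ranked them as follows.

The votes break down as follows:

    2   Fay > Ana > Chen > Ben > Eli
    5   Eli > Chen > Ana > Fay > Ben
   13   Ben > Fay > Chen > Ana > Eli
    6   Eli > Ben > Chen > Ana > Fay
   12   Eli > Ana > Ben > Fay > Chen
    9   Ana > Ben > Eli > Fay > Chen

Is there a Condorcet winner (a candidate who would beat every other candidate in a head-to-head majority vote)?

Head-to-head results (47 voters total):
Fay vs Ben: Ben wins 40–7.
Fay vs Ana: Ana wins 32–15.
Fay vs Eli: Eli wins 32–15.
Fay vs Chen: Fay wins 36–11.
Ben vs Ana: Ana wins 28–19.
Ben vs Eli: Ben wins 24–23.
Ben vs Chen: Ben wins 40–7.
Ana vs Eli: Ana wins 24–23.
Ana vs Chen: Chen wins 24–23.
Eli vs Chen: Eli wins 32–15.
No candidate beats all others: Fay beats Chen beats Ana beats Fay, a majority cycle.

No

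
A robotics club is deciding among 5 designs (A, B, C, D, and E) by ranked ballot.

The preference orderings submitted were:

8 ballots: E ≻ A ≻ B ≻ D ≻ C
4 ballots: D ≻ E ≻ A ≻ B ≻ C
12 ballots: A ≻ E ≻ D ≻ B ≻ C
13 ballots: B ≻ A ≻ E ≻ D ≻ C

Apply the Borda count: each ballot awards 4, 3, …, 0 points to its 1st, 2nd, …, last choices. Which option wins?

Borda scores:
  A: 8·3 + 4·2 + 12·4 + 13·3 = 119
  B: 8·2 + 4·1 + 12·1 + 13·4 = 84
  C: 8·0 + 4·0 + 12·0 + 13·0 = 0
  D: 8·1 + 4·4 + 12·2 + 13·1 = 61
  E: 8·4 + 4·3 + 12·3 + 13·2 = 106
A has the highest total.

A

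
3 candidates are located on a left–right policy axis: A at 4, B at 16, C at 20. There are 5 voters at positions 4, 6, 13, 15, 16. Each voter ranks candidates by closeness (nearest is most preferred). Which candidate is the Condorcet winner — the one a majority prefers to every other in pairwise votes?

B

With single-peaked preferences on a line, the Condorcet winner is the candidate closest to the median voter.
The median voter (position 13) is closest to B at 16.
Check: B vs A — voters closer to B: 3 of 5.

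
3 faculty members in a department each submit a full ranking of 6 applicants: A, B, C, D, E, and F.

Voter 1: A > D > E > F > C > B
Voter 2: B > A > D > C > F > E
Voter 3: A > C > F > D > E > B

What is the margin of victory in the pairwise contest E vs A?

3

Ballots ranking E above A: 0.
Ballots ranking A above E: 3.
A wins 3–0, a margin of 3.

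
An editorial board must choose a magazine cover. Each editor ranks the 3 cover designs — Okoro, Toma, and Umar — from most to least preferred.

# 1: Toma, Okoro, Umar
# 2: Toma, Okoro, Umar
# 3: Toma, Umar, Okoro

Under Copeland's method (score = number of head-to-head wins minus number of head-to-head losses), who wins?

Pairwise results:
  Okoro vs Toma: Toma wins 3–0.
  Okoro vs Umar: Okoro wins 2–1.
  Toma vs Umar: Toma wins 3–0.
Copeland scores (wins − losses):
  Okoro: 1 − 1 = 0
  Toma: 2 − 0 = 2
  Umar: 0 − 2 = -2
Toma has the best Copeland score.

Toma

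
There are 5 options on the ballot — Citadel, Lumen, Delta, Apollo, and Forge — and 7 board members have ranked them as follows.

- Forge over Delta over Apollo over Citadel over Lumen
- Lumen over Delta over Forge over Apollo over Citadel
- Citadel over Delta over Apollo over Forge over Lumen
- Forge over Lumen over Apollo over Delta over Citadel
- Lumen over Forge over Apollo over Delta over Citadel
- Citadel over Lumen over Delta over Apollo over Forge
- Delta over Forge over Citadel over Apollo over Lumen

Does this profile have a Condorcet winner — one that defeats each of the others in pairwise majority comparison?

Head-to-head results (7 voters total):
Citadel vs Lumen: Citadel wins 4–3.
Citadel vs Delta: Delta wins 5–2.
Citadel vs Apollo: Apollo wins 4–3.
Citadel vs Forge: Forge wins 5–2.
Lumen vs Delta: Lumen wins 4–3.
Lumen vs Apollo: Lumen wins 4–3.
Lumen vs Forge: Forge wins 4–3.
Delta vs Apollo: Delta wins 5–2.
Delta vs Forge: Delta wins 4–3.
Apollo vs Forge: Forge wins 5–2.
No candidate beats all others: Citadel beats Lumen beats Delta beats Citadel, a majority cycle.

No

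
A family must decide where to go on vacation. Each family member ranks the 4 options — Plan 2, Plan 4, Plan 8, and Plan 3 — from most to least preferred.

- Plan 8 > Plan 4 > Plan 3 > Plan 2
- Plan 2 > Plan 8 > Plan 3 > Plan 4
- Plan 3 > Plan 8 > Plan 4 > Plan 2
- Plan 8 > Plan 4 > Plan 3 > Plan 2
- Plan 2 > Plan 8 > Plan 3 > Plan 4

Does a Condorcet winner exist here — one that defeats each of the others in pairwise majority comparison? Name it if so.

Plan 8

Head-to-head results (5 voters total):
Plan 2 vs Plan 4: Plan 4 wins 3–2.
Plan 2 vs Plan 8: Plan 8 wins 3–2.
Plan 2 vs Plan 3: Plan 3 wins 3–2.
Plan 4 vs Plan 8: Plan 8 wins 5–0.
Plan 4 vs Plan 3: Plan 3 wins 3–2.
Plan 8 vs Plan 3: Plan 8 wins 4–1.
Plan 8 beats each rival — Plan 2 (3–2), Plan 4 (5–0), Plan 3 (4–1) — so Plan 8 is the Condorcet winner.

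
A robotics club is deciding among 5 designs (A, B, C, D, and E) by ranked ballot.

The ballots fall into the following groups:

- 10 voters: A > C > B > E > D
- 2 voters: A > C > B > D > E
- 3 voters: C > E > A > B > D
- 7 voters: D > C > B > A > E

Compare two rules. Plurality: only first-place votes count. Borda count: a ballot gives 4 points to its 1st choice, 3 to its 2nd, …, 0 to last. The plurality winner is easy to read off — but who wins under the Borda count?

Plurality first-place counts: A 12, B 0, C 3, D 7, E 0 → A.
Borda totals: A 61, B 41, C 69, D 30, E 19 → C.

C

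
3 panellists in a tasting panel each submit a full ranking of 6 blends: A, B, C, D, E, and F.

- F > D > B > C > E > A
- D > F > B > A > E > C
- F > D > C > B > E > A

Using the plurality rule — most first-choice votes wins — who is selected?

F

First-place vote totals:
  A: 0
  B: 0
  C: 0
  D: 1
  E: 0
  F: 2
F has the most first-place votes.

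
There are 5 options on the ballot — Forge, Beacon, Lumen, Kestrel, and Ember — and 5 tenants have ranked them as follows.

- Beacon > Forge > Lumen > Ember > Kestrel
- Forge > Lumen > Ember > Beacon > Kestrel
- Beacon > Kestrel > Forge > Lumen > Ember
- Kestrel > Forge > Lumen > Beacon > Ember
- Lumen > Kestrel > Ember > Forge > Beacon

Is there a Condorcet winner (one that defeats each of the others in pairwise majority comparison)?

Head-to-head results (5 voters total):
Forge vs Beacon: Forge wins 3–2.
Forge vs Lumen: Forge wins 4–1.
Forge vs Kestrel: Kestrel wins 3–2.
Forge vs Ember: Forge wins 4–1.
Beacon vs Lumen: Lumen wins 3–2.
Beacon vs Kestrel: Beacon wins 3–2.
Beacon vs Ember: Beacon wins 3–2.
Lumen vs Kestrel: Lumen wins 3–2.
Lumen vs Ember: Lumen wins 5–0.
Kestrel vs Ember: Kestrel wins 3–2.
No candidate beats all others: Forge beats Beacon beats Kestrel beats Forge, a majority cycle.

No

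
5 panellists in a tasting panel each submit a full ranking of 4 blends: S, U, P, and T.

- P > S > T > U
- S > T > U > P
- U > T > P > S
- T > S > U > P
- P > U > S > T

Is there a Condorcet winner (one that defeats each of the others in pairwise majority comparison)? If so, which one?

Head-to-head results (5 voters total):
S vs U: S wins 3–2.
S vs P: P wins 3–2.
S vs T: S wins 3–2.
U vs P: U wins 3–2.
U vs T: T wins 3–2.
P vs T: T wins 3–2.
No candidate beats all others: S beats U beats P beats S, a majority cycle.

There is no Condorcet winner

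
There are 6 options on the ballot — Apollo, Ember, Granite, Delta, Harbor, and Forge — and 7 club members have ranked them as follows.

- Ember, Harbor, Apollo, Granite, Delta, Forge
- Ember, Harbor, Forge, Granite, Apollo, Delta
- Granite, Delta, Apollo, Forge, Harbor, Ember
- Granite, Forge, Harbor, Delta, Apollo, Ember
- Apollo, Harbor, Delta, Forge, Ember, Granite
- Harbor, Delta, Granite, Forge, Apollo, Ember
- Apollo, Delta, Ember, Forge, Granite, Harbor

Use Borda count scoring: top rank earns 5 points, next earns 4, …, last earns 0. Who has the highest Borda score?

Harbor

Borda scores:
  Apollo: 3 + 1 + 3 + 1 + 5 + 1 + 5 = 19
  Ember: 5 + 5 + 0 + 0 + 1 + 0 + 3 = 14
  Granite: 2 + 2 + 5 + 5 + 0 + 3 + 1 = 18
  Delta: 1 + 0 + 4 + 2 + 3 + 4 + 4 = 18
  Harbor: 4 + 4 + 1 + 3 + 4 + 5 + 0 = 21
  Forge: 0 + 3 + 2 + 4 + 2 + 2 + 2 = 15
Harbor has the highest total.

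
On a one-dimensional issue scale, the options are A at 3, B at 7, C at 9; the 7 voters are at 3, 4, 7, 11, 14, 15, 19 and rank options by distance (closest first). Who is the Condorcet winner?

With single-peaked preferences on a line, the Condorcet winner is the candidate closest to the median voter.
The median voter (position 11) is closest to C at 9.
Check: C vs B — voters closer to C: 4 of 7.

C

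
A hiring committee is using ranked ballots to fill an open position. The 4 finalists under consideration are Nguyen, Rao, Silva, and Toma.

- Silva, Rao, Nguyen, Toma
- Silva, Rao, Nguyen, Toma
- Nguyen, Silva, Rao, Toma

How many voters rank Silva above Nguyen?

Ballots ranking Silva above Nguyen: 2.
Ballots ranking Nguyen above Silva: 1.
So 2 of 3 voters prefer Silva to Nguyen.

2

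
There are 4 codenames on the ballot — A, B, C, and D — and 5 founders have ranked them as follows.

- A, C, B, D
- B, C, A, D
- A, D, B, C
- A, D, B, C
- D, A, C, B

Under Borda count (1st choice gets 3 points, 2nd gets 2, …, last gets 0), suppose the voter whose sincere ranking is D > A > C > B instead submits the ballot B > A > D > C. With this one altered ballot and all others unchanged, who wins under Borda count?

Borda totals with the altered ballot: A 12, B 9, C 4, D 5.
The winner is unchanged: still A.

A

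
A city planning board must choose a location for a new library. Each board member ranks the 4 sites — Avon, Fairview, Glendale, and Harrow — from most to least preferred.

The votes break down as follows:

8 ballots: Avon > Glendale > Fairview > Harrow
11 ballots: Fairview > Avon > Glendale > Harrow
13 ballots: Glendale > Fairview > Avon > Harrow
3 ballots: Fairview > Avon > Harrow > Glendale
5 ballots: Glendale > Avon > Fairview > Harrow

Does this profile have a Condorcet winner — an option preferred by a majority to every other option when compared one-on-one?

No

Head-to-head results (40 voters total):
Avon vs Fairview: Fairview wins 27–13.
Avon vs Glendale: Avon wins 22–18.
Avon vs Harrow: Avon wins 40–0.
Fairview vs Glendale: Glendale wins 26–14.
Fairview vs Harrow: Fairview wins 40–0.
Glendale vs Harrow: Glendale wins 37–3.
No candidate beats all others: Avon beats Glendale beats Fairview beats Avon, a majority cycle.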